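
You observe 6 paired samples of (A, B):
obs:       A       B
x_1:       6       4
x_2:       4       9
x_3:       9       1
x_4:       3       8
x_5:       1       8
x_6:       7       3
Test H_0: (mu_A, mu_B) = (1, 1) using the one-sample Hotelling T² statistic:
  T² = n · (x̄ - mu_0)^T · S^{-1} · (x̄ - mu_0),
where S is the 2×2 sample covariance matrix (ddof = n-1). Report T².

Step 1 — sample mean vector:
  mean(A) = (6 + 4 + 9 + 3 + 1 + 7) / 6 = 30/6 = 5
  mean(B) = (4 + 9 + 1 + 8 + 8 + 3) / 6 = 33/6 = 5.5
  x̄ = (5, 5.5),  deviation x̄ - mu_0 = (5, 5.5) - (1, 1) = (4, 4.5).

Step 2 — sample covariance matrix, S[i,j] = (1/(n-1)) · Σ_k (x_{k,i} - mean_i) · (x_{k,j} - mean_j), divisor n-1 = 5:
  S[A,A] = ((1)·(1) + (-1)·(-1) + (4)·(4) + (-2)·(-2) + (-4)·(-4) + (2)·(2)) / 5 = 42/5 = 8.4
  S[A,B] = ((1)·(-1.5) + (-1)·(3.5) + (4)·(-4.5) + (-2)·(2.5) + (-4)·(2.5) + (2)·(-2.5)) / 5 = -43/5 = -8.6
  S[B,B] = ((-1.5)·(-1.5) + (3.5)·(3.5) + (-4.5)·(-4.5) + (2.5)·(2.5) + (2.5)·(2.5) + (-2.5)·(-2.5)) / 5 = 53.5/5 = 10.7
  S = [[8.4, -8.6],
 [-8.6, 10.7]].

Step 3 — invert S. det(S) = 8.4·10.7 - (-8.6)² = 15.92.
  S^{-1} = (1/det) · [[d, -b], [-b, a]] = [[0.6721, 0.5402],
 [0.5402, 0.5276]].

Step 4 — quadratic form (x̄ - mu_0)^T · S^{-1} · (x̄ - mu_0):
  S^{-1} · (x̄ - mu_0) = (5.1193, 4.5352),
  (x̄ - mu_0)^T · [...] = (4)·(5.1193) + (4.5)·(4.5352) = 40.8857.

Step 5 — scale by n: T² = 6 · 40.8857 = 245.3141.

T² ≈ 245.3141


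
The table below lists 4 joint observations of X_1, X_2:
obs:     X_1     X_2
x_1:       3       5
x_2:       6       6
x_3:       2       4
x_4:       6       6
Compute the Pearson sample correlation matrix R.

Step 1 — column means:
  mean(X_1) = (3 + 6 + 2 + 6) / 4 = 17/4 = 4.25
  mean(X_2) = (5 + 6 + 4 + 6) / 4 = 21/4 = 5.25

Step 2 — sample variances and covariances s[i,j] = (1/(n-1)) · Σ_k (x_{k,i} - mean_i) · (x_{k,j} - mean_j), with n-1 = 3:
  s[X_1,X_1] = ((-1.25)·(-1.25) + (1.75)·(1.75) + (-2.25)·(-2.25) + (1.75)·(1.75)) / 3 = 12.75/3 = 4.25
  s[X_1,X_2] = ((-1.25)·(-0.25) + (1.75)·(0.75) + (-2.25)·(-1.25) + (1.75)·(0.75)) / 3 = 5.75/3 = 1.9167
  s[X_2,X_2] = ((-0.25)·(-0.25) + (0.75)·(0.75) + (-1.25)·(-1.25) + (0.75)·(0.75)) / 3 = 2.75/3 = 0.9167
  Sample standard deviations s_i = √(s[i,i]):
  s(X_1) = √(4.25) = 2.0616
  s(X_2) = √(0.9167) = 0.9574

Step 3 — r_{ij} = s_{ij} / (s_i · s_j):
  r[X_1,X_1] = 1 (diagonal).
  r[X_1,X_2] = 1.9167 / (2.0616 · 0.9574) = 1.9167 / 1.9738 = 0.9711
  r[X_2,X_2] = 1 (diagonal).

R is symmetric with unit diagonal. Assembling:

R = [[1, 0.9711],
 [0.9711, 1]]


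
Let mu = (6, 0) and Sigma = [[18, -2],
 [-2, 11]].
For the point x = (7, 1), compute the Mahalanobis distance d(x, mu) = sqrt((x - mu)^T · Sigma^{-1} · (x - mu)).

Step 1 — centre the observation: (x - mu) = (1, 1).

Step 2 — invert Sigma. det(Sigma) = 18·11 - (-2)² = 194.
  Sigma^{-1} = (1/det) · [[d, -b], [-b, a]] = [[0.0567, 0.0103],
 [0.0103, 0.0928]].

Step 3 — form the quadratic (x - mu)^T · Sigma^{-1} · (x - mu):
  Sigma^{-1} · (x - mu) = (0.067, 0.1031).
  (x - mu)^T · [Sigma^{-1} · (x - mu)] = (1)·(0.067) + (1)·(0.1031) = 0.1701.

Step 4 — take square root: d = √(0.1701) ≈ 0.4124.

d(x, mu) = √(0.1701) ≈ 0.4124


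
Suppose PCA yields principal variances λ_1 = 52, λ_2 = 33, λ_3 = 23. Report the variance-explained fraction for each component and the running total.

Step 1 — total variance = trace(Sigma) = Σ λ_i = 52 + 33 + 23 = 108.

Step 2 — fraction explained by component i = λ_i / Σ λ:
  PC1: 52/108 = 0.4815
  PC2: 33/108 = 0.3056
  PC3: 23/108 = 0.213

Step 3 — cumulative fraction after k components = (λ_1 + ... + λ_k) / Σ λ:
  k = 1: 52/108 = 0.4815
  k = 2: (52 + 33)/108 = 85/108 = 0.787
  k = 3: (52 + 33 + 23)/108 = 108/108 = 1

Summary (fraction, with percent):

explained: PC1 0.4815 (48.15%), PC2 0.3056 (30.56%), PC3 0.213 (21.3%);  cumulative: 0.4815, 0.787, 1


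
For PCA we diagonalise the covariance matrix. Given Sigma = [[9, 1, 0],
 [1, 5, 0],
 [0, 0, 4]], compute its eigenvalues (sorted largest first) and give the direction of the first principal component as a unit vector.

Step 1 — characteristic polynomial p(λ) = det(λI - Sigma) = λ³ - tr·λ² + c_1·λ - det, where tr = trace, c_1 = sum of the principal 2×2 minors, det = det(Sigma):
  tr = 9 + 5 + 4 = 18,
  c_1 = (9·5 - (1)²) + (9·4 - (0)²) + (5·4 - (0)²) = 44 + 36 + 20 = 100,
  det = 9·(5·4 - (0)²) - (1)·((1)·4 - (0)·(0)) + (0)·((1)·(0) - 5·(0)) = 9·(20) - (1)·(4) + (0)·(0) = 176.
  So p(λ) = λ³ - 18λ² + 100λ - 176.
Step 2 — look for an integer root (rational root theorem: any rational root is an integer divisor of 176). Testing λ = 4:
  p(4) = 64 - 288 + 400 - 176 = 0  ✓
  Dividing out (λ - 4): p(λ) = (λ - 4)(λ² - 14λ + 44).
Step 3 — remaining eigenvalues from the quadratic λ² - 14λ + 44 = 0:
  Δ = 14² - 4·44 = 196 - 176 = 20,  λ = (14 ± √20)/2 = (14 ± 4.4721)/2 ≈ 9.2361 or 4.7639.
  Sorted: λ_1 = 9.2361,  λ_2 = 4.7639,  λ_3 = 4  (check: sum = 18 = tr ✓).

Step 4 — unit eigenvector for λ_1 ≈ 9.2361: v spans the null space of (Sigma - λ_1 I), whose rows are
  r_1 = (-0.2361, 1, 0),  r_2 = (1, -4.2361, 0),  r_3 = (0, 0, -5.2361).
  v is orthogonal to every row, so take v ∝ r_1 × r_3 = ((1)·(-5.2361) - (0)·(0), (0)·(0) - (-0.2361)·(-5.2361), (-0.2361)·(0) - (1)·(0)) ≈ (-5.2361, -1.2361, 0).
  Rescale (multiply by -1 so the first nonzero entry is positive): u = (5.2361, 1.2361, 0).
  ||u|| = √((5.2361)² + (1.2361)² + (0)²) = √(28.9443) ≈ 5.38,  v_1 = u/||u|| ≈ (0.9732, 0.2298, 0) (||v_1|| = 1).

λ_1 = 9.2361,  λ_2 = 4.7639,  λ_3 = 4;  v_1 ≈ (0.9732, 0.2298, 0)


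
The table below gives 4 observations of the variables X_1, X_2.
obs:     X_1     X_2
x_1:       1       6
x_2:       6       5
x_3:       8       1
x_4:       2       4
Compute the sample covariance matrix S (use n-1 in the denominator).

Step 1 — column means:
  mean(X_1) = (1 + 6 + 8 + 2) / 4 = 17/4 = 4.25
  mean(X_2) = (6 + 5 + 1 + 4) / 4 = 16/4 = 4

Step 2 — sample covariance S[i,j] = (1/(n-1)) · Σ_k (x_{k,i} - mean_i) · (x_{k,j} - mean_j), with n-1 = 3.
  S[X_1,X_1] = ((-3.25)·(-3.25) + (1.75)·(1.75) + (3.75)·(3.75) + (-2.25)·(-2.25)) / 3 = 32.75/3 = 10.9167
  S[X_1,X_2] = ((-3.25)·(2) + (1.75)·(1) + (3.75)·(-3) + (-2.25)·(0)) / 3 = -16/3 = -5.3333
  S[X_2,X_2] = ((2)·(2) + (1)·(1) + (-3)·(-3) + (0)·(0)) / 3 = 14/3 = 4.6667

S is symmetric (S[j,i] = S[i,j]). Assembling:

S = [[10.9167, -5.3333],
 [-5.3333, 4.6667]]


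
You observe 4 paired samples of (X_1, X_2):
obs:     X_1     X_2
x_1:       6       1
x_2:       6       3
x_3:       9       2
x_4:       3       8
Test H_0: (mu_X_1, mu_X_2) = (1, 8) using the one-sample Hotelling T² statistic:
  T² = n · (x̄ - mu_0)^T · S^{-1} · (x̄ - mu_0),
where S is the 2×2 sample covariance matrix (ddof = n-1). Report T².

Step 1 — sample mean vector:
  mean(X_1) = (6 + 6 + 9 + 3) / 4 = 24/4 = 6
  mean(X_2) = (1 + 3 + 2 + 8) / 4 = 14/4 = 3.5
  x̄ = (6, 3.5),  deviation x̄ - mu_0 = (6, 3.5) - (1, 8) = (5, -4.5).

Step 2 — sample covariance matrix, S[i,j] = (1/(n-1)) · Σ_k (x_{k,i} - mean_i) · (x_{k,j} - mean_j), divisor n-1 = 3:
  S[X_1,X_1] = ((0)·(0) + (0)·(0) + (3)·(3) + (-3)·(-3)) / 3 = 18/3 = 6
  S[X_1,X_2] = ((0)·(-2.5) + (0)·(-0.5) + (3)·(-1.5) + (-3)·(4.5)) / 3 = -18/3 = -6
  S[X_2,X_2] = ((-2.5)·(-2.5) + (-0.5)·(-0.5) + (-1.5)·(-1.5) + (4.5)·(4.5)) / 3 = 29/3 = 9.6667
  S = [[6, -6],
 [-6, 9.6667]].

Step 3 — invert S. det(S) = 6·9.6667 - (-6)² = 22.
  S^{-1} = (1/det) · [[d, -b], [-b, a]] = [[0.4394, 0.2727],
 [0.2727, 0.2727]].

Step 4 — quadratic form (x̄ - mu_0)^T · S^{-1} · (x̄ - mu_0):
  S^{-1} · (x̄ - mu_0) = (0.9697, 0.1364),
  (x̄ - mu_0)^T · [...] = (5)·(0.9697) + (-4.5)·(0.1364) = 4.2348.

Step 5 — scale by n: T² = 4 · 4.2348 = 16.9394.

T² ≈ 16.9394


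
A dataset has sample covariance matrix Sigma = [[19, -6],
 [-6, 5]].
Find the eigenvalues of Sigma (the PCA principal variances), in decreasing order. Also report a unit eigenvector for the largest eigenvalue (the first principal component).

Step 1 — characteristic polynomial of 2×2 Sigma:
  det(Sigma - λI) = λ² - trace · λ + det = 0.
  trace = 19 + 5 = 24, det = 19·5 - (-6)² = 59.
Step 2 — discriminant:
  Δ = trace² - 4·det = 576 - 236 = 340.
Step 3 — eigenvalues:
  λ = (trace ± √Δ)/2 = (24 ± 18.4391)/2,
  λ_1 = 21.2195,  λ_2 = 2.7805.

Step 4 — unit eigenvector for λ_1: solve (Sigma - λ_1 I)v = 0. First row:
  (19 - 21.2195)·v_x + (-6)·v_y = 0, i.e. (-2.2195)·v_x + (-6)·v_y = 0,
  so v ∝ (b, λ_1 - a) = (-6, 2.2195); multiply by -1 so the first entry is positive: u = (6, -2.2195).
  ||u|| = √((6)² + (-2.2195)²) = √(40.9264) ≈ 6.3974,
  v_1 = u/||u|| ≈ (0.9379, -0.3469) (||v_1|| = 1).

λ_1 = 21.2195,  λ_2 = 2.7805;  v_1 ≈ (0.9379, -0.3469)


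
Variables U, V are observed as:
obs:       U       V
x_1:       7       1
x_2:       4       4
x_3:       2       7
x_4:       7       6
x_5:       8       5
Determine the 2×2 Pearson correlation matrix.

Step 1 — column means:
  mean(U) = (7 + 4 + 2 + 7 + 8) / 5 = 28/5 = 5.6
  mean(V) = (1 + 4 + 7 + 6 + 5) / 5 = 23/5 = 4.6

Step 2 — sample variances and covariances s[i,j] = (1/(n-1)) · Σ_k (x_{k,i} - mean_i) · (x_{k,j} - mean_j), with n-1 = 4:
  s[U,U] = ((1.4)·(1.4) + (-1.6)·(-1.6) + (-3.6)·(-3.6) + (1.4)·(1.4) + (2.4)·(2.4)) / 4 = 25.2/4 = 6.3
  s[U,V] = ((1.4)·(-3.6) + (-1.6)·(-0.6) + (-3.6)·(2.4) + (1.4)·(1.4) + (2.4)·(0.4)) / 4 = -9.8/4 = -2.45
  s[V,V] = ((-3.6)·(-3.6) + (-0.6)·(-0.6) + (2.4)·(2.4) + (1.4)·(1.4) + (0.4)·(0.4)) / 4 = 21.2/4 = 5.3
  Sample standard deviations s_i = √(s[i,i]):
  s(U) = √(6.3) = 2.51
  s(V) = √(5.3) = 2.3022

Step 3 — r_{ij} = s_{ij} / (s_i · s_j):
  r[U,U] = 1 (diagonal).
  r[U,V] = -2.45 / (2.51 · 2.3022) = -2.45 / 5.7784 = -0.424
  r[V,V] = 1 (diagonal).

R is symmetric with unit diagonal. Assembling:

R = [[1, -0.424],
 [-0.424, 1]]


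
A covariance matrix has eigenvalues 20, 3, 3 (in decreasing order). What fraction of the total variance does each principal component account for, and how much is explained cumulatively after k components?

Step 1 — total variance = trace(Sigma) = Σ λ_i = 20 + 3 + 3 = 26.

Step 2 — fraction explained by component i = λ_i / Σ λ:
  PC1: 20/26 = 0.7692
  PC2: 3/26 = 0.1154
  PC3: 3/26 = 0.1154

Step 3 — cumulative fraction after k components = (λ_1 + ... + λ_k) / Σ λ:
  k = 1: 20/26 = 0.7692
  k = 2: (20 + 3)/26 = 23/26 = 0.8846
  k = 3: (20 + 3 + 3)/26 = 26/26 = 1

Summary (fraction, with percent):

explained: PC1 0.7692 (76.92%), PC2 0.1154 (11.54%), PC3 0.1154 (11.54%);  cumulative: 0.7692, 0.8846, 1


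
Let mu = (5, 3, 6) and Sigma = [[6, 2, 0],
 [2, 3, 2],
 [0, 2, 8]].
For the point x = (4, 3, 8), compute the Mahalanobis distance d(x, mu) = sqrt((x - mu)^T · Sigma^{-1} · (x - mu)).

Step 1 — centre the observation: (x - mu) = (-1, 0, 2).

Step 2 — invert Sigma (cofactor / det for 3×3, or solve directly):
  Sigma^{-1} = [[0.2273, -0.1818, 0.0455],
 [-0.1818, 0.5455, -0.1364],
 [0.0455, -0.1364, 0.1591]].

Step 3 — form the quadratic (x - mu)^T · Sigma^{-1} · (x - mu):
  Sigma^{-1} · (x - mu) = (-0.1364, -0.0909, 0.2727).
  (x - mu)^T · [Sigma^{-1} · (x - mu)] = (-1)·(-0.1364) + (0)·(-0.0909) + (2)·(0.2727) = 0.6818.

Step 4 — take square root: d = √(0.6818) ≈ 0.8257.

d(x, mu) = √(0.6818) ≈ 0.8257


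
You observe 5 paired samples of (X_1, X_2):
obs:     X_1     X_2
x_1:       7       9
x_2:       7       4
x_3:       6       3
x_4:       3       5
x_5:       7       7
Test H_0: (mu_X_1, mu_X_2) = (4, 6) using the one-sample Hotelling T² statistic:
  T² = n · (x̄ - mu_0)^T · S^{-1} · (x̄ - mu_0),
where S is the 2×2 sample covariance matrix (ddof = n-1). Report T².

Step 1 — sample mean vector:
  mean(X_1) = (7 + 7 + 6 + 3 + 7) / 5 = 30/5 = 6
  mean(X_2) = (9 + 4 + 3 + 5 + 7) / 5 = 28/5 = 5.6
  x̄ = (6, 5.6),  deviation x̄ - mu_0 = (6, 5.6) - (4, 6) = (2, -0.4).

Step 2 — sample covariance matrix, S[i,j] = (1/(n-1)) · Σ_k (x_{k,i} - mean_i) · (x_{k,j} - mean_j), divisor n-1 = 4:
  S[X_1,X_1] = ((1)·(1) + (1)·(1) + (0)·(0) + (-3)·(-3) + (1)·(1)) / 4 = 12/4 = 3
  S[X_1,X_2] = ((1)·(3.4) + (1)·(-1.6) + (0)·(-2.6) + (-3)·(-0.6) + (1)·(1.4)) / 4 = 5/4 = 1.25
  S[X_2,X_2] = ((3.4)·(3.4) + (-1.6)·(-1.6) + (-2.6)·(-2.6) + (-0.6)·(-0.6) + (1.4)·(1.4)) / 4 = 23.2/4 = 5.8
  S = [[3, 1.25],
 [1.25, 5.8]].

Step 3 — invert S. det(S) = 3·5.8 - (1.25)² = 15.8375.
  S^{-1} = (1/det) · [[d, -b], [-b, a]] = [[0.3662, -0.0789],
 [-0.0789, 0.1894]].

Step 4 — quadratic form (x̄ - mu_0)^T · S^{-1} · (x̄ - mu_0):
  S^{-1} · (x̄ - mu_0) = (0.764, -0.2336),
  (x̄ - mu_0)^T · [...] = (2)·(0.764) + (-0.4)·(-0.2336) = 1.6215.

Step 5 — scale by n: T² = 5 · 1.6215 = 8.1073.

T² ≈ 8.1073


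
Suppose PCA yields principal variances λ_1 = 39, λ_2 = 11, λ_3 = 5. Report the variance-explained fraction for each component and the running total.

Step 1 — total variance = trace(Sigma) = Σ λ_i = 39 + 11 + 5 = 55.

Step 2 — fraction explained by component i = λ_i / Σ λ:
  PC1: 39/55 = 0.7091
  PC2: 11/55 = 0.2
  PC3: 5/55 = 0.0909

Step 3 — cumulative fraction after k components = (λ_1 + ... + λ_k) / Σ λ:
  k = 1: 39/55 = 0.7091
  k = 2: (39 + 11)/55 = 50/55 = 0.9091
  k = 3: (39 + 11 + 5)/55 = 55/55 = 1

Summary (fraction, with percent):

explained: PC1 0.7091 (70.91%), PC2 0.2 (20%), PC3 0.0909 (9.09%);  cumulative: 0.7091, 0.9091, 1


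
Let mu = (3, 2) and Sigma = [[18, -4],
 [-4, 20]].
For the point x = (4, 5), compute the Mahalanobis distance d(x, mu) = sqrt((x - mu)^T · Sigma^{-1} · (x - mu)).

Step 1 — centre the observation: (x - mu) = (1, 3).

Step 2 — invert Sigma. det(Sigma) = 18·20 - (-4)² = 344.
  Sigma^{-1} = (1/det) · [[d, -b], [-b, a]] = [[0.0581, 0.0116],
 [0.0116, 0.0523]].

Step 3 — form the quadratic (x - mu)^T · Sigma^{-1} · (x - mu):
  Sigma^{-1} · (x - mu) = (0.093, 0.1686).
  (x - mu)^T · [Sigma^{-1} · (x - mu)] = (1)·(0.093) + (3)·(0.1686) = 0.5988.

Step 4 — take square root: d = √(0.5988) ≈ 0.7738.

d(x, mu) = √(0.5988) ≈ 0.7738


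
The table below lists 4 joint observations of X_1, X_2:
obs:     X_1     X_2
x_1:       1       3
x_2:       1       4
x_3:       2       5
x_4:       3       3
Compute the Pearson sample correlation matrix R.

Step 1 — column means:
  mean(X_1) = (1 + 1 + 2 + 3) / 4 = 7/4 = 1.75
  mean(X_2) = (3 + 4 + 5 + 3) / 4 = 15/4 = 3.75

Step 2 — sample variances and covariances s[i,j] = (1/(n-1)) · Σ_k (x_{k,i} - mean_i) · (x_{k,j} - mean_j), with n-1 = 3:
  s[X_1,X_1] = ((-0.75)·(-0.75) + (-0.75)·(-0.75) + (0.25)·(0.25) + (1.25)·(1.25)) / 3 = 2.75/3 = 0.9167
  s[X_1,X_2] = ((-0.75)·(-0.75) + (-0.75)·(0.25) + (0.25)·(1.25) + (1.25)·(-0.75)) / 3 = -0.25/3 = -0.0833
  s[X_2,X_2] = ((-0.75)·(-0.75) + (0.25)·(0.25) + (1.25)·(1.25) + (-0.75)·(-0.75)) / 3 = 2.75/3 = 0.9167
  Sample standard deviations s_i = √(s[i,i]):
  s(X_1) = √(0.9167) = 0.9574
  s(X_2) = √(0.9167) = 0.9574

Step 3 — r_{ij} = s_{ij} / (s_i · s_j):
  r[X_1,X_1] = 1 (diagonal).
  r[X_1,X_2] = -0.0833 / (0.9574 · 0.9574) = -0.0833 / 0.9167 = -0.0909
  r[X_2,X_2] = 1 (diagonal).

R is symmetric with unit diagonal. Assembling:

R = [[1, -0.0909],
 [-0.0909, 1]]


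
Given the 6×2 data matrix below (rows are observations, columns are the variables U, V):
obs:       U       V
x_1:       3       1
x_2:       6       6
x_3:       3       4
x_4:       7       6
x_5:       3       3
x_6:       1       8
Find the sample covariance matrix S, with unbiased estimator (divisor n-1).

Step 1 — column means:
  mean(U) = (3 + 6 + 3 + 7 + 3 + 1) / 6 = 23/6 = 3.8333
  mean(V) = (1 + 6 + 4 + 6 + 3 + 8) / 6 = 28/6 = 4.6667

Step 2 — sample covariance S[i,j] = (1/(n-1)) · Σ_k (x_{k,i} - mean_i) · (x_{k,j} - mean_j), with n-1 = 5.
  S[U,U] = ((-0.8333)·(-0.8333) + (2.1667)·(2.1667) + (-0.8333)·(-0.8333) + (3.1667)·(3.1667) + (-0.8333)·(-0.8333) + (-2.8333)·(-2.8333)) / 5 = 24.8333/5 = 4.9667
  S[U,V] = ((-0.8333)·(-3.6667) + (2.1667)·(1.3333) + (-0.8333)·(-0.6667) + (3.1667)·(1.3333) + (-0.8333)·(-1.6667) + (-2.8333)·(3.3333)) / 5 = 2.6667/5 = 0.5333
  S[V,V] = ((-3.6667)·(-3.6667) + (1.3333)·(1.3333) + (-0.6667)·(-0.6667) + (1.3333)·(1.3333) + (-1.6667)·(-1.6667) + (3.3333)·(3.3333)) / 5 = 31.3333/5 = 6.2667

S is symmetric (S[j,i] = S[i,j]). Assembling:

S = [[4.9667, 0.5333],
 [0.5333, 6.2667]]


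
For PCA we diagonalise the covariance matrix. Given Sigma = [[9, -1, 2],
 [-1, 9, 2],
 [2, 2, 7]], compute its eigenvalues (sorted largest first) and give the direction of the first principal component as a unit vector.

Step 1 — characteristic polynomial p(λ) = det(λI - Sigma) = λ³ - tr·λ² + c_1·λ - det, where tr = trace, c_1 = sum of the principal 2×2 minors, det = det(Sigma):
  tr = 9 + 9 + 7 = 25,
  c_1 = (9·9 - (-1)²) + (9·7 - (2)²) + (9·7 - (2)²) = 80 + 59 + 59 = 198,
  det = 9·(9·7 - (2)²) - (-1)·((-1)·7 - (2)·(2)) + (2)·((-1)·(2) - 9·(2)) = 9·(59) - (-1)·(-11) + (2)·(-20) = 480.
  So p(λ) = λ³ - 25λ² + 198λ - 480.
Step 2 — look for an integer root (rational root theorem: any rational root is an integer divisor of 480). Testing λ = 10:
  p(10) = 1000 - 2500 + 1980 - 480 = 0  ✓
  Dividing out (λ - 10): p(λ) = (λ - 10)(λ² - 15λ + 48).
Step 3 — remaining eigenvalues from the quadratic λ² - 15λ + 48 = 0:
  Δ = 15² - 4·48 = 225 - 192 = 33,  λ = (15 ± √33)/2 = (15 ± 5.7446)/2 ≈ 10.3723 or 4.6277.
  Sorted: λ_1 = 10.3723,  λ_2 = 10,  λ_3 = 4.6277  (check: sum = 25 = tr ✓).

Step 4 — unit eigenvector for λ_1 ≈ 10.3723: v spans the null space of (Sigma - λ_1 I), whose rows are
  r_1 = (-1.3723, -1, 2),  r_2 = (-1, -1.3723, 2),  r_3 = (2, 2, -3.3723).
  v is orthogonal to every row, so take v ∝ r_1 × r_2 = ((-1)·(2) - (2)·(-1.3723), (2)·(-1) - (-1.3723)·(2), (-1.3723)·(-1.3723) - (-1)·(-1)) ≈ (0.7446, 0.7446, 0.8832).
  Let u = (0.7446, 0.7446, 0.8832).
  ||u|| = √((0.7446)² + (0.7446)² + (0.8832)²) = √(1.8887) ≈ 1.3743,  v_1 = u/||u|| ≈ (0.5418, 0.5418, 0.6426) (||v_1|| = 1).

λ_1 = 10.3723,  λ_2 = 10,  λ_3 = 4.6277;  v_1 ≈ (0.5418, 0.5418, 0.6426)


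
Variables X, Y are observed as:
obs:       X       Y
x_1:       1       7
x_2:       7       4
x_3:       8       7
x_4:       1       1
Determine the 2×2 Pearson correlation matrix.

Step 1 — column means:
  mean(X) = (1 + 7 + 8 + 1) / 4 = 17/4 = 4.25
  mean(Y) = (7 + 4 + 7 + 1) / 4 = 19/4 = 4.75

Step 2 — sample variances and covariances s[i,j] = (1/(n-1)) · Σ_k (x_{k,i} - mean_i) · (x_{k,j} - mean_j), with n-1 = 3:
  s[X,X] = ((-3.25)·(-3.25) + (2.75)·(2.75) + (3.75)·(3.75) + (-3.25)·(-3.25)) / 3 = 42.75/3 = 14.25
  s[X,Y] = ((-3.25)·(2.25) + (2.75)·(-0.75) + (3.75)·(2.25) + (-3.25)·(-3.75)) / 3 = 11.25/3 = 3.75
  s[Y,Y] = ((2.25)·(2.25) + (-0.75)·(-0.75) + (2.25)·(2.25) + (-3.75)·(-3.75)) / 3 = 24.75/3 = 8.25
  Sample standard deviations s_i = √(s[i,i]):
  s(X) = √(14.25) = 3.7749
  s(Y) = √(8.25) = 2.8723

Step 3 — r_{ij} = s_{ij} / (s_i · s_j):
  r[X,X] = 1 (diagonal).
  r[X,Y] = 3.75 / (3.7749 · 2.8723) = 3.75 / 10.8426 = 0.3459
  r[Y,Y] = 1 (diagonal).

R is symmetric with unit diagonal. Assembling:

R = [[1, 0.3459],
 [0.3459, 1]]


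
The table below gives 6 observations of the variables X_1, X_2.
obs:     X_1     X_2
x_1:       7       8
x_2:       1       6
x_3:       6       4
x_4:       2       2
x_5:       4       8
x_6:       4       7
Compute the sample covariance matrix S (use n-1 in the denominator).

Step 1 — column means:
  mean(X_1) = (7 + 1 + 6 + 2 + 4 + 4) / 6 = 24/6 = 4
  mean(X_2) = (8 + 6 + 4 + 2 + 8 + 7) / 6 = 35/6 = 5.8333

Step 2 — sample covariance S[i,j] = (1/(n-1)) · Σ_k (x_{k,i} - mean_i) · (x_{k,j} - mean_j), with n-1 = 5.
  S[X_1,X_1] = ((3)·(3) + (-3)·(-3) + (2)·(2) + (-2)·(-2) + (0)·(0) + (0)·(0)) / 5 = 26/5 = 5.2
  S[X_1,X_2] = ((3)·(2.1667) + (-3)·(0.1667) + (2)·(-1.8333) + (-2)·(-3.8333) + (0)·(2.1667) + (0)·(1.1667)) / 5 = 10/5 = 2
  S[X_2,X_2] = ((2.1667)·(2.1667) + (0.1667)·(0.1667) + (-1.8333)·(-1.8333) + (-3.8333)·(-3.8333) + (2.1667)·(2.1667) + (1.1667)·(1.1667)) / 5 = 28.8333/5 = 5.7667

S is symmetric (S[j,i] = S[i,j]). Assembling:

S = [[5.2, 2],
 [2, 5.7667]]


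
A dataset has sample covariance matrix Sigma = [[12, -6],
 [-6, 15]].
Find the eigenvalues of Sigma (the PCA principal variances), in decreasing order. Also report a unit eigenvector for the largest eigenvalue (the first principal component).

Step 1 — characteristic polynomial of 2×2 Sigma:
  det(Sigma - λI) = λ² - trace · λ + det = 0.
  trace = 12 + 15 = 27, det = 12·15 - (-6)² = 144.
Step 2 — discriminant:
  Δ = trace² - 4·det = 729 - 576 = 153.
Step 3 — eigenvalues:
  λ = (trace ± √Δ)/2 = (27 ± 12.3693)/2,
  λ_1 = 19.6847,  λ_2 = 7.3153.

Step 4 — unit eigenvector for λ_1: solve (Sigma - λ_1 I)v = 0. First row:
  (12 - 19.6847)·v_x + (-6)·v_y = 0, i.e. (-7.6847)·v_x + (-6)·v_y = 0,
  so v ∝ (b, λ_1 - a) = (-6, 7.6847); multiply by -1 so the first entry is positive: u = (6, -7.6847).
  ||u|| = √((6)² + (-7.6847)²) = √(95.054) ≈ 9.7496,
  v_1 = u/||u|| ≈ (0.6154, -0.7882) (||v_1|| = 1).

λ_1 = 19.6847,  λ_2 = 7.3153;  v_1 ≈ (0.6154, -0.7882)


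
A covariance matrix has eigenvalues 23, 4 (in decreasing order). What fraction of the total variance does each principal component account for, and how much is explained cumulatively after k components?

Step 1 — total variance = trace(Sigma) = Σ λ_i = 23 + 4 = 27.

Step 2 — fraction explained by component i = λ_i / Σ λ:
  PC1: 23/27 = 0.8519
  PC2: 4/27 = 0.1481

Step 3 — cumulative fraction after k components = (λ_1 + ... + λ_k) / Σ λ:
  k = 1: 23/27 = 0.8519
  k = 2: (23 + 4)/27 = 27/27 = 1

Summary (fraction, with percent):

explained: PC1 0.8519 (85.19%), PC2 0.1481 (14.81%);  cumulative: 0.8519, 1


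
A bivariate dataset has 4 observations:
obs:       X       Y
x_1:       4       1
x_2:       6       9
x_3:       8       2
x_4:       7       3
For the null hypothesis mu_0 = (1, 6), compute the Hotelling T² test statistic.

Step 1 — sample mean vector:
  mean(X) = (4 + 6 + 8 + 7) / 4 = 25/4 = 6.25
  mean(Y) = (1 + 9 + 2 + 3) / 4 = 15/4 = 3.75
  x̄ = (6.25, 3.75),  deviation x̄ - mu_0 = (6.25, 3.75) - (1, 6) = (5.25, -2.25).

Step 2 — sample covariance matrix, S[i,j] = (1/(n-1)) · Σ_k (x_{k,i} - mean_i) · (x_{k,j} - mean_j), divisor n-1 = 3:
  S[X,X] = ((-2.25)·(-2.25) + (-0.25)·(-0.25) + (1.75)·(1.75) + (0.75)·(0.75)) / 3 = 8.75/3 = 2.9167
  S[X,Y] = ((-2.25)·(-2.75) + (-0.25)·(5.25) + (1.75)·(-1.75) + (0.75)·(-0.75)) / 3 = 1.25/3 = 0.4167
  S[Y,Y] = ((-2.75)·(-2.75) + (5.25)·(5.25) + (-1.75)·(-1.75) + (-0.75)·(-0.75)) / 3 = 38.75/3 = 12.9167
  S = [[2.9167, 0.4167],
 [0.4167, 12.9167]].

Step 3 — invert S. det(S) = 2.9167·12.9167 - (0.4167)² = 37.5.
  S^{-1} = (1/det) · [[d, -b], [-b, a]] = [[0.3444, -0.0111],
 [-0.0111, 0.0778]].

Step 4 — quadratic form (x̄ - mu_0)^T · S^{-1} · (x̄ - mu_0):
  S^{-1} · (x̄ - mu_0) = (1.8333, -0.2333),
  (x̄ - mu_0)^T · [...] = (5.25)·(1.8333) + (-2.25)·(-0.2333) = 10.15.

Step 5 — scale by n: T² = 4 · 10.15 = 40.6.

T² ≈ 40.6


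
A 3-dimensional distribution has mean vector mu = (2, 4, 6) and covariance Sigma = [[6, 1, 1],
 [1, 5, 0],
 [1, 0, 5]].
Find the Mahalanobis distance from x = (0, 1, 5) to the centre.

Step 1 — centre the observation: (x - mu) = (-2, -3, -1).

Step 2 — invert Sigma (cofactor / det for 3×3, or solve directly):
  Sigma^{-1} = [[0.1786, -0.0357, -0.0357],
 [-0.0357, 0.2071, 0.0071],
 [-0.0357, 0.0071, 0.2071]].

Step 3 — form the quadratic (x - mu)^T · Sigma^{-1} · (x - mu):
  Sigma^{-1} · (x - mu) = (-0.2143, -0.5571, -0.1571).
  (x - mu)^T · [Sigma^{-1} · (x - mu)] = (-2)·(-0.2143) + (-3)·(-0.5571) + (-1)·(-0.1571) = 2.2571.

Step 4 — take square root: d = √(2.2571) ≈ 1.5024.

d(x, mu) = √(2.2571) ≈ 1.5024


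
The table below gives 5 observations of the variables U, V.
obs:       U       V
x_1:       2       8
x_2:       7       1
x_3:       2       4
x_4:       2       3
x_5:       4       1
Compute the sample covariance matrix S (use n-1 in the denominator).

Step 1 — column means:
  mean(U) = (2 + 7 + 2 + 2 + 4) / 5 = 17/5 = 3.4
  mean(V) = (8 + 1 + 4 + 3 + 1) / 5 = 17/5 = 3.4

Step 2 — sample covariance S[i,j] = (1/(n-1)) · Σ_k (x_{k,i} - mean_i) · (x_{k,j} - mean_j), with n-1 = 4.
  S[U,U] = ((-1.4)·(-1.4) + (3.6)·(3.6) + (-1.4)·(-1.4) + (-1.4)·(-1.4) + (0.6)·(0.6)) / 4 = 19.2/4 = 4.8
  S[U,V] = ((-1.4)·(4.6) + (3.6)·(-2.4) + (-1.4)·(0.6) + (-1.4)·(-0.4) + (0.6)·(-2.4)) / 4 = -16.8/4 = -4.2
  S[V,V] = ((4.6)·(4.6) + (-2.4)·(-2.4) + (0.6)·(0.6) + (-0.4)·(-0.4) + (-2.4)·(-2.4)) / 4 = 33.2/4 = 8.3

S is symmetric (S[j,i] = S[i,j]). Assembling:

S = [[4.8, -4.2],
 [-4.2, 8.3]]


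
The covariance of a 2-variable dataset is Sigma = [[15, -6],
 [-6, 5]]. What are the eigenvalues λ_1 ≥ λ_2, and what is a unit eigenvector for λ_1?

Step 1 — characteristic polynomial of 2×2 Sigma:
  det(Sigma - λI) = λ² - trace · λ + det = 0.
  trace = 15 + 5 = 20, det = 15·5 - (-6)² = 39.
Step 2 — discriminant:
  Δ = trace² - 4·det = 400 - 156 = 244.
Step 3 — eigenvalues:
  λ = (trace ± √Δ)/2 = (20 ± 15.6205)/2,
  λ_1 = 17.8102,  λ_2 = 2.1898.

Step 4 — unit eigenvector for λ_1: solve (Sigma - λ_1 I)v = 0. First row:
  (15 - 17.8102)·v_x + (-6)·v_y = 0, i.e. (-2.8102)·v_x + (-6)·v_y = 0,
  so v ∝ (b, λ_1 - a) = (-6, 2.8102); multiply by -1 so the first entry is positive: u = (6, -2.8102).
  ||u|| = √((6)² + (-2.8102)²) = √(43.8975) ≈ 6.6255,
  v_1 = u/||u|| ≈ (0.9056, -0.4242) (||v_1|| = 1).

λ_1 = 17.8102,  λ_2 = 2.1898;  v_1 ≈ (0.9056, -0.4242)


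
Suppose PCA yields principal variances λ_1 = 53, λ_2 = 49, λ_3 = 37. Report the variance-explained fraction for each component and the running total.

Step 1 — total variance = trace(Sigma) = Σ λ_i = 53 + 49 + 37 = 139.

Step 2 — fraction explained by component i = λ_i / Σ λ:
  PC1: 53/139 = 0.3813
  PC2: 49/139 = 0.3525
  PC3: 37/139 = 0.2662

Step 3 — cumulative fraction after k components = (λ_1 + ... + λ_k) / Σ λ:
  k = 1: 53/139 = 0.3813
  k = 2: (53 + 49)/139 = 102/139 = 0.7338
  k = 3: (53 + 49 + 37)/139 = 139/139 = 1

Summary (fraction, with percent):

explained: PC1 0.3813 (38.13%), PC2 0.3525 (35.25%), PC3 0.2662 (26.62%);  cumulative: 0.3813, 0.7338, 1


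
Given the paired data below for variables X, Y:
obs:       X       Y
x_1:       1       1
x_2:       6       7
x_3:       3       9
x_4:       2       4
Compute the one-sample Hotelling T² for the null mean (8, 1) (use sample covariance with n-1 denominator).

Step 1 — sample mean vector:
  mean(X) = (1 + 6 + 3 + 2) / 4 = 12/4 = 3
  mean(Y) = (1 + 7 + 9 + 4) / 4 = 21/4 = 5.25
  x̄ = (3, 5.25),  deviation x̄ - mu_0 = (3, 5.25) - (8, 1) = (-5, 4.25).

Step 2 — sample covariance matrix, S[i,j] = (1/(n-1)) · Σ_k (x_{k,i} - mean_i) · (x_{k,j} - mean_j), divisor n-1 = 3:
  S[X,X] = ((-2)·(-2) + (3)·(3) + (0)·(0) + (-1)·(-1)) / 3 = 14/3 = 4.6667
  S[X,Y] = ((-2)·(-4.25) + (3)·(1.75) + (0)·(3.75) + (-1)·(-1.25)) / 3 = 15/3 = 5
  S[Y,Y] = ((-4.25)·(-4.25) + (1.75)·(1.75) + (3.75)·(3.75) + (-1.25)·(-1.25)) / 3 = 36.75/3 = 12.25
  S = [[4.6667, 5],
 [5, 12.25]].

Step 3 — invert S. det(S) = 4.6667·12.25 - (5)² = 32.1667.
  S^{-1} = (1/det) · [[d, -b], [-b, a]] = [[0.3808, -0.1554],
 [-0.1554, 0.1451]].

Step 4 — quadratic form (x̄ - mu_0)^T · S^{-1} · (x̄ - mu_0):
  S^{-1} · (x̄ - mu_0) = (-2.5648, 1.3938),
  (x̄ - mu_0)^T · [...] = (-5)·(-2.5648) + (4.25)·(1.3938) = 18.7474.

Step 5 — scale by n: T² = 4 · 18.7474 = 74.9896.

T² ≈ 74.9896


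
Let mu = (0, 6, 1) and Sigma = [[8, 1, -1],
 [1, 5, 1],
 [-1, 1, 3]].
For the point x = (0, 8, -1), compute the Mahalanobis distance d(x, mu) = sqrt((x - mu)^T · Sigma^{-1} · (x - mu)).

Step 1 — centre the observation: (x - mu) = (0, 2, -2).

Step 2 — invert Sigma (cofactor / det for 3×3, or solve directly):
  Sigma^{-1} = [[0.1373, -0.0392, 0.0588],
 [-0.0392, 0.2255, -0.0882],
 [0.0588, -0.0882, 0.3824]].

Step 3 — form the quadratic (x - mu)^T · Sigma^{-1} · (x - mu):
  Sigma^{-1} · (x - mu) = (-0.1961, 0.6275, -0.9412).
  (x - mu)^T · [Sigma^{-1} · (x - mu)] = (0)·(-0.1961) + (2)·(0.6275) + (-2)·(-0.9412) = 3.1373.

Step 4 — take square root: d = √(3.1373) ≈ 1.7712.

d(x, mu) = √(3.1373) ≈ 1.7712


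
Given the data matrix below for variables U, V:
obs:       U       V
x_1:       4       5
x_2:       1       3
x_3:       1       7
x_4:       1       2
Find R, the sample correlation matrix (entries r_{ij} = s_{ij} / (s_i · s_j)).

Step 1 — column means:
  mean(U) = (4 + 1 + 1 + 1) / 4 = 7/4 = 1.75
  mean(V) = (5 + 3 + 7 + 2) / 4 = 17/4 = 4.25

Step 2 — sample variances and covariances s[i,j] = (1/(n-1)) · Σ_k (x_{k,i} - mean_i) · (x_{k,j} - mean_j), with n-1 = 3:
  s[U,U] = ((2.25)·(2.25) + (-0.75)·(-0.75) + (-0.75)·(-0.75) + (-0.75)·(-0.75)) / 3 = 6.75/3 = 2.25
  s[U,V] = ((2.25)·(0.75) + (-0.75)·(-1.25) + (-0.75)·(2.75) + (-0.75)·(-2.25)) / 3 = 2.25/3 = 0.75
  s[V,V] = ((0.75)·(0.75) + (-1.25)·(-1.25) + (2.75)·(2.75) + (-2.25)·(-2.25)) / 3 = 14.75/3 = 4.9167
  Sample standard deviations s_i = √(s[i,i]):
  s(U) = √(2.25) = 1.5
  s(V) = √(4.9167) = 2.2174

Step 3 — r_{ij} = s_{ij} / (s_i · s_j):
  r[U,U] = 1 (diagonal).
  r[U,V] = 0.75 / (1.5 · 2.2174) = 0.75 / 3.326 = 0.2255
  r[V,V] = 1 (diagonal).

R is symmetric with unit diagonal. Assembling:

R = [[1, 0.2255],
 [0.2255, 1]]


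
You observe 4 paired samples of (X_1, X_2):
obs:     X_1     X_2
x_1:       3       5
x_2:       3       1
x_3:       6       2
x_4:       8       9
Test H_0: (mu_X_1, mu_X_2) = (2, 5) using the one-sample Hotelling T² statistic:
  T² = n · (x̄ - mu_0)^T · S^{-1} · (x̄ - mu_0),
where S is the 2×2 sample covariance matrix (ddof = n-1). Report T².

Step 1 — sample mean vector:
  mean(X_1) = (3 + 3 + 6 + 8) / 4 = 20/4 = 5
  mean(X_2) = (5 + 1 + 2 + 9) / 4 = 17/4 = 4.25
  x̄ = (5, 4.25),  deviation x̄ - mu_0 = (5, 4.25) - (2, 5) = (3, -0.75).

Step 2 — sample covariance matrix, S[i,j] = (1/(n-1)) · Σ_k (x_{k,i} - mean_i) · (x_{k,j} - mean_j), divisor n-1 = 3:
  S[X_1,X_1] = ((-2)·(-2) + (-2)·(-2) + (1)·(1) + (3)·(3)) / 3 = 18/3 = 6
  S[X_1,X_2] = ((-2)·(0.75) + (-2)·(-3.25) + (1)·(-2.25) + (3)·(4.75)) / 3 = 17/3 = 5.6667
  S[X_2,X_2] = ((0.75)·(0.75) + (-3.25)·(-3.25) + (-2.25)·(-2.25) + (4.75)·(4.75)) / 3 = 38.75/3 = 12.9167
  S = [[6, 5.6667],
 [5.6667, 12.9167]].

Step 3 — invert S. det(S) = 6·12.9167 - (5.6667)² = 45.3889.
  S^{-1} = (1/det) · [[d, -b], [-b, a]] = [[0.2846, -0.1248],
 [-0.1248, 0.1322]].

Step 4 — quadratic form (x̄ - mu_0)^T · S^{-1} · (x̄ - mu_0):
  S^{-1} · (x̄ - mu_0) = (0.9474, -0.4737),
  (x̄ - mu_0)^T · [...] = (3)·(0.9474) + (-0.75)·(-0.4737) = 3.1974.

Step 5 — scale by n: T² = 4 · 3.1974 = 12.7895.

T² ≈ 12.7895


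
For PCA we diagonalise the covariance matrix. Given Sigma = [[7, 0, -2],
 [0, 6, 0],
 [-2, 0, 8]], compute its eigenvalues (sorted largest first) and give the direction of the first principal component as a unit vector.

Step 1 — characteristic polynomial p(λ) = det(λI - Sigma) = λ³ - tr·λ² + c_1·λ - det, where tr = trace, c_1 = sum of the principal 2×2 minors, det = det(Sigma):
  tr = 7 + 6 + 8 = 21,
  c_1 = (7·6 - (0)²) + (7·8 - (-2)²) + (6·8 - (0)²) = 42 + 52 + 48 = 142,
  det = 7·(6·8 - (0)²) - (0)·((0)·8 - (0)·(-2)) + (-2)·((0)·(0) - 6·(-2)) = 7·(48) - (0)·(0) + (-2)·(12) = 312.
  So p(λ) = λ³ - 21λ² + 142λ - 312.
Step 2 — look for an integer root (rational root theorem: any rational root is an integer divisor of 312). Testing λ = 6:
  p(6) = 216 - 756 + 852 - 312 = 0  ✓
  Dividing out (λ - 6): p(λ) = (λ - 6)(λ² - 15λ + 52).
Step 3 — remaining eigenvalues from the quadratic λ² - 15λ + 52 = 0:
  Δ = 15² - 4·52 = 225 - 208 = 17,  λ = (15 ± √17)/2 = (15 ± 4.1231)/2 ≈ 9.5616 or 5.4384.
  Sorted: λ_1 = 9.5616,  λ_2 = 6,  λ_3 = 5.4384  (check: sum = 21 = tr ✓).

Step 4 — unit eigenvector for λ_1 ≈ 9.5616: v spans the null space of (Sigma - λ_1 I), whose rows are
  r_1 = (-2.5616, 0, -2),  r_2 = (0, -3.5616, 0),  r_3 = (-2, 0, -1.5616).
  v is orthogonal to every row, so take v ∝ r_1 × r_2 = ((0)·(0) - (-2)·(-3.5616), (-2)·(0) - (-2.5616)·(0), (-2.5616)·(-3.5616) - (0)·(0)) ≈ (-7.1231, 0, 9.1231).
  Rescale (multiply by -1 so the first nonzero entry is positive): u = (7.1231, 0, -9.1231).
  ||u|| = √((7.1231)² + (0)² + (-9.1231)²) = √(133.9697) ≈ 11.5745,  v_1 = u/||u|| ≈ (0.6154, 0, -0.7882) (||v_1|| = 1).

λ_1 = 9.5616,  λ_2 = 6,  λ_3 = 5.4384;  v_1 ≈ (0.6154, 0, -0.7882)


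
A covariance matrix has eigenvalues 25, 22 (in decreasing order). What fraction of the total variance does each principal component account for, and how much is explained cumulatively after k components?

Step 1 — total variance = trace(Sigma) = Σ λ_i = 25 + 22 = 47.

Step 2 — fraction explained by component i = λ_i / Σ λ:
  PC1: 25/47 = 0.5319
  PC2: 22/47 = 0.4681

Step 3 — cumulative fraction after k components = (λ_1 + ... + λ_k) / Σ λ:
  k = 1: 25/47 = 0.5319
  k = 2: (25 + 22)/47 = 47/47 = 1

Summary (fraction, with percent):

explained: PC1 0.5319 (53.19%), PC2 0.4681 (46.81%);  cumulative: 0.5319, 1


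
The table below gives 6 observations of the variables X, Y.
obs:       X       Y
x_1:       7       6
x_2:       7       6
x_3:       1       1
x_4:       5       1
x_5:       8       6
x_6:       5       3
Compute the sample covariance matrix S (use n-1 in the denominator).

Step 1 — column means:
  mean(X) = (7 + 7 + 1 + 5 + 8 + 5) / 6 = 33/6 = 5.5
  mean(Y) = (6 + 6 + 1 + 1 + 6 + 3) / 6 = 23/6 = 3.8333

Step 2 — sample covariance S[i,j] = (1/(n-1)) · Σ_k (x_{k,i} - mean_i) · (x_{k,j} - mean_j), with n-1 = 5.
  S[X,X] = ((1.5)·(1.5) + (1.5)·(1.5) + (-4.5)·(-4.5) + (-0.5)·(-0.5) + (2.5)·(2.5) + (-0.5)·(-0.5)) / 5 = 31.5/5 = 6.3
  S[X,Y] = ((1.5)·(2.1667) + (1.5)·(2.1667) + (-4.5)·(-2.8333) + (-0.5)·(-2.8333) + (2.5)·(2.1667) + (-0.5)·(-0.8333)) / 5 = 26.5/5 = 5.3
  S[Y,Y] = ((2.1667)·(2.1667) + (2.1667)·(2.1667) + (-2.8333)·(-2.8333) + (-2.8333)·(-2.8333) + (2.1667)·(2.1667) + (-0.8333)·(-0.8333)) / 5 = 30.8333/5 = 6.1667

S is symmetric (S[j,i] = S[i,j]). Assembling:

S = [[6.3, 5.3],
 [5.3, 6.1667]]


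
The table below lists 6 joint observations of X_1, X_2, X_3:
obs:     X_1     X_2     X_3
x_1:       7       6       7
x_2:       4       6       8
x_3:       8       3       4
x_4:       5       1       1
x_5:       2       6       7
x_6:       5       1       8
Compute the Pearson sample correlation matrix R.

Step 1 — column means:
  mean(X_1) = (7 + 4 + 8 + 5 + 2 + 5) / 6 = 31/6 = 5.1667
  mean(X_2) = (6 + 6 + 3 + 1 + 6 + 1) / 6 = 23/6 = 3.8333
  mean(X_3) = (7 + 8 + 4 + 1 + 7 + 8) / 6 = 35/6 = 5.8333

Step 2 — sample variances and covariances s[i,j] = (1/(n-1)) · Σ_k (x_{k,i} - mean_i) · (x_{k,j} - mean_j), with n-1 = 5:
  s[X_1,X_1] = ((1.8333)·(1.8333) + (-1.1667)·(-1.1667) + (2.8333)·(2.8333) + (-0.1667)·(-0.1667) + (-3.1667)·(-3.1667) + (-0.1667)·(-0.1667)) / 5 = 22.8333/5 = 4.5667
  s[X_1,X_2] = ((1.8333)·(2.1667) + (-1.1667)·(2.1667) + (2.8333)·(-0.8333) + (-0.1667)·(-2.8333) + (-3.1667)·(2.1667) + (-0.1667)·(-2.8333)) / 5 = -6.8333/5 = -1.3667
  s[X_1,X_3] = ((1.8333)·(1.1667) + (-1.1667)·(2.1667) + (2.8333)·(-1.8333) + (-0.1667)·(-4.8333) + (-3.1667)·(1.1667) + (-0.1667)·(2.1667)) / 5 = -8.8333/5 = -1.7667
  s[X_2,X_2] = ((2.1667)·(2.1667) + (2.1667)·(2.1667) + (-0.8333)·(-0.8333) + (-2.8333)·(-2.8333) + (2.1667)·(2.1667) + (-2.8333)·(-2.8333)) / 5 = 30.8333/5 = 6.1667
  s[X_2,X_3] = ((2.1667)·(1.1667) + (2.1667)·(2.1667) + (-0.8333)·(-1.8333) + (-2.8333)·(-4.8333) + (2.1667)·(1.1667) + (-2.8333)·(2.1667)) / 5 = 18.8333/5 = 3.7667
  s[X_3,X_3] = ((1.1667)·(1.1667) + (2.1667)·(2.1667) + (-1.8333)·(-1.8333) + (-4.8333)·(-4.8333) + (1.1667)·(1.1667) + (2.1667)·(2.1667)) / 5 = 38.8333/5 = 7.7667
  Sample standard deviations s_i = √(s[i,i]):
  s(X_1) = √(4.5667) = 2.137
  s(X_2) = √(6.1667) = 2.4833
  s(X_3) = √(7.7667) = 2.7869

Step 3 — r_{ij} = s_{ij} / (s_i · s_j):
  r[X_1,X_1] = 1 (diagonal).
  r[X_1,X_2] = -1.3667 / (2.137 · 2.4833) = -1.3667 / 5.3067 = -0.2575
  r[X_1,X_3] = -1.7667 / (2.137 · 2.7869) = -1.7667 / 5.9555 = -0.2966
  r[X_2,X_2] = 1 (diagonal).
  r[X_2,X_3] = 3.7667 / (2.4833 · 2.7869) = 3.7667 / 6.9206 = 0.5443
  r[X_3,X_3] = 1 (diagonal).

R is symmetric with unit diagonal. Assembling:

R = [[1, -0.2575, -0.2966],
 [-0.2575, 1, 0.5443],
 [-0.2966, 0.5443, 1]]


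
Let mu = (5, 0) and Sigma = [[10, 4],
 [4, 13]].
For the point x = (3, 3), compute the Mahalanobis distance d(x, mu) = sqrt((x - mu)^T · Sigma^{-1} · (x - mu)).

Step 1 — centre the observation: (x - mu) = (-2, 3).

Step 2 — invert Sigma. det(Sigma) = 10·13 - (4)² = 114.
  Sigma^{-1} = (1/det) · [[d, -b], [-b, a]] = [[0.114, -0.0351],
 [-0.0351, 0.0877]].

Step 3 — form the quadratic (x - mu)^T · Sigma^{-1} · (x - mu):
  Sigma^{-1} · (x - mu) = (-0.3333, 0.3333).
  (x - mu)^T · [Sigma^{-1} · (x - mu)] = (-2)·(-0.3333) + (3)·(0.3333) = 1.6667.

Step 4 — take square root: d = √(1.6667) ≈ 1.291.

d(x, mu) = √(1.6667) ≈ 1.291


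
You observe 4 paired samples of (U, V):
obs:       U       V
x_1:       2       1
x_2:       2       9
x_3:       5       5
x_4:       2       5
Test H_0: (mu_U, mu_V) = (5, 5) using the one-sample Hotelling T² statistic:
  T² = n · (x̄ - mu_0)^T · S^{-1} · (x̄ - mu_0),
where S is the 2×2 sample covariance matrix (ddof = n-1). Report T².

Step 1 — sample mean vector:
  mean(U) = (2 + 2 + 5 + 2) / 4 = 11/4 = 2.75
  mean(V) = (1 + 9 + 5 + 5) / 4 = 20/4 = 5
  x̄ = (2.75, 5),  deviation x̄ - mu_0 = (2.75, 5) - (5, 5) = (-2.25, 0).

Step 2 — sample covariance matrix, S[i,j] = (1/(n-1)) · Σ_k (x_{k,i} - mean_i) · (x_{k,j} - mean_j), divisor n-1 = 3:
  S[U,U] = ((-0.75)·(-0.75) + (-0.75)·(-0.75) + (2.25)·(2.25) + (-0.75)·(-0.75)) / 3 = 6.75/3 = 2.25
  S[U,V] = ((-0.75)·(-4) + (-0.75)·(4) + (2.25)·(0) + (-0.75)·(0)) / 3 = 0/3 = 0
  S[V,V] = ((-4)·(-4) + (4)·(4) + (0)·(0) + (0)·(0)) / 3 = 32/3 = 10.6667
  S = [[2.25, 0],
 [0, 10.6667]].

Step 3 — invert S. det(S) = 2.25·10.6667 - (0)² = 24.
  S^{-1} = (1/det) · [[d, -b], [-b, a]] = [[0.4444, 0],
 [0, 0.0938]].

Step 4 — quadratic form (x̄ - mu_0)^T · S^{-1} · (x̄ - mu_0):
  S^{-1} · (x̄ - mu_0) = (-1, 0),
  (x̄ - mu_0)^T · [...] = (-2.25)·(-1) + (0)·(0) = 2.25.

Step 5 — scale by n: T² = 4 · 2.25 = 9.

T² ≈ 9


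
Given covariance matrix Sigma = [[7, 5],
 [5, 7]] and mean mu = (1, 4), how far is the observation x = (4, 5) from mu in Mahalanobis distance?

Step 1 — centre the observation: (x - mu) = (3, 1).

Step 2 — invert Sigma. det(Sigma) = 7·7 - (5)² = 24.
  Sigma^{-1} = (1/det) · [[d, -b], [-b, a]] = [[0.2917, -0.2083],
 [-0.2083, 0.2917]].

Step 3 — form the quadratic (x - mu)^T · Sigma^{-1} · (x - mu):
  Sigma^{-1} · (x - mu) = (0.6667, -0.3333).
  (x - mu)^T · [Sigma^{-1} · (x - mu)] = (3)·(0.6667) + (1)·(-0.3333) = 1.6667.

Step 4 — take square root: d = √(1.6667) ≈ 1.291.

d(x, mu) = √(1.6667) ≈ 1.291


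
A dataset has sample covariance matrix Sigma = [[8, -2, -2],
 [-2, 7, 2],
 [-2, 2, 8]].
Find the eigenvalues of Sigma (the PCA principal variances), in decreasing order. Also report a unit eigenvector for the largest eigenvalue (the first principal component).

Step 1 — characteristic polynomial p(λ) = det(λI - Sigma) = λ³ - tr·λ² + c_1·λ - det, where tr = trace, c_1 = sum of the principal 2×2 minors, det = det(Sigma):
  tr = 8 + 7 + 8 = 23,
  c_1 = (8·7 - (-2)²) + (8·8 - (-2)²) + (7·8 - (2)²) = 52 + 60 + 52 = 164,
  det = 8·(7·8 - (2)²) - (-2)·((-2)·8 - (2)·(-2)) + (-2)·((-2)·(2) - 7·(-2)) = 8·(52) - (-2)·(-12) + (-2)·(10) = 372.
  So p(λ) = λ³ - 23λ² + 164λ - 372.
Step 2 — look for an integer root (rational root theorem: any rational root is an integer divisor of 372). Testing λ = 6:
  p(6) = 216 - 828 + 984 - 372 = 0  ✓
  Dividing out (λ - 6): p(λ) = (λ - 6)(λ² - 17λ + 62).
Step 3 — remaining eigenvalues from the quadratic λ² - 17λ + 62 = 0:
  Δ = 17² - 4·62 = 289 - 248 = 41,  λ = (17 ± √41)/2 = (17 ± 6.4031)/2 ≈ 11.7016 or 5.2984.
  Sorted: λ_1 = 11.7016,  λ_2 = 6,  λ_3 = 5.2984  (check: sum = 23 = tr ✓).

Step 4 — unit eigenvector for λ_1 ≈ 11.7016: v spans the null space of (Sigma - λ_1 I), whose rows are
  r_1 = (-3.7016, -2, -2),  r_2 = (-2, -4.7016, 2),  r_3 = (-2, 2, -3.7016).
  v is orthogonal to every row, so take v ∝ r_1 × r_2 = ((-2)·(2) - (-2)·(-4.7016), (-2)·(-2) - (-3.7016)·(2), (-3.7016)·(-4.7016) - (-2)·(-2)) ≈ (-13.4031, 11.4031, 13.4031).
  Rescale (multiply by -1 so the first nonzero entry is positive): u = (13.4031, -11.4031, -13.4031).
  ||u|| = √((13.4031)² + (-11.4031)² + (-13.4031)²) = √(489.3187) ≈ 22.1205,  v_1 = u/||u|| ≈ (0.6059, -0.5155, -0.6059) (||v_1|| = 1).

λ_1 = 11.7016,  λ_2 = 6,  λ_3 = 5.2984;  v_1 ≈ (0.6059, -0.5155, -0.6059)
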